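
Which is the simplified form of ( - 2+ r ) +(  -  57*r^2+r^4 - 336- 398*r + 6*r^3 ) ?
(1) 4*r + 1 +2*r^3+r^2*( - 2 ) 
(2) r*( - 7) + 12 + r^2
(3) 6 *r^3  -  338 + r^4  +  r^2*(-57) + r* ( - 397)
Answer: 3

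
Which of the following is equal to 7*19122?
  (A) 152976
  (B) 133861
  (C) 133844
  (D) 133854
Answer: D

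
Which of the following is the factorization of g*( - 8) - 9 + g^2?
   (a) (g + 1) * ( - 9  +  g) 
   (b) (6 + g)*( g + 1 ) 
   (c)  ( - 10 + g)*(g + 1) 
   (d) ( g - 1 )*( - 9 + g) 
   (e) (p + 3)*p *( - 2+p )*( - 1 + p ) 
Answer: a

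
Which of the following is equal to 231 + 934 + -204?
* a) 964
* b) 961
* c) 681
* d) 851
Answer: b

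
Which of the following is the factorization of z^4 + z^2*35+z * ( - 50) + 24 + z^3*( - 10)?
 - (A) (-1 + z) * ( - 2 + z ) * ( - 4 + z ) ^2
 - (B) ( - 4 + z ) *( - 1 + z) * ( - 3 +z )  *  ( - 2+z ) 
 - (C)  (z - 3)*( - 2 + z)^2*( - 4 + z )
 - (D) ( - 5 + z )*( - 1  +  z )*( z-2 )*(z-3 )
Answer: B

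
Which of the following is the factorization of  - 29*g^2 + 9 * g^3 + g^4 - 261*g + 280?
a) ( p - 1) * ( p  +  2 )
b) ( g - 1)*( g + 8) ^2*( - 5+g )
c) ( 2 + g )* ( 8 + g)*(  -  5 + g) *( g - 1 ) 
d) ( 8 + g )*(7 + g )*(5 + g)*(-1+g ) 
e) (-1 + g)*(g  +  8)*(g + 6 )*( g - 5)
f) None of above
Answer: f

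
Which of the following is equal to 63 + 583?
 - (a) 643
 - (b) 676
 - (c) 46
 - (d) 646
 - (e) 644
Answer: d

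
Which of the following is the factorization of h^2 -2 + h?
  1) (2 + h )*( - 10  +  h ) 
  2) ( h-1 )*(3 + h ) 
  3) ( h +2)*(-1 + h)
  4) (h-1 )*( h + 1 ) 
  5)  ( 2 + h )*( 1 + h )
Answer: 3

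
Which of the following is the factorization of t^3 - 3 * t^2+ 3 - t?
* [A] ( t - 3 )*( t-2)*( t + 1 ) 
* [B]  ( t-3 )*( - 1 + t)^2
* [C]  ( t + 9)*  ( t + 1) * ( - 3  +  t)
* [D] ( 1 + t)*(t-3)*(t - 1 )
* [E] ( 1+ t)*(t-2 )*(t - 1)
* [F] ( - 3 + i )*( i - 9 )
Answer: D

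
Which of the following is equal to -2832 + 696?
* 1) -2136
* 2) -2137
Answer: 1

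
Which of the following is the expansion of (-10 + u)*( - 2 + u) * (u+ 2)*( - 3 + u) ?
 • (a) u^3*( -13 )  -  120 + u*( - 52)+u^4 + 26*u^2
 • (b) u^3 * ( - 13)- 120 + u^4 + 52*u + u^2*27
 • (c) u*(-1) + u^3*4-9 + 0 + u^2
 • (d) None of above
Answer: d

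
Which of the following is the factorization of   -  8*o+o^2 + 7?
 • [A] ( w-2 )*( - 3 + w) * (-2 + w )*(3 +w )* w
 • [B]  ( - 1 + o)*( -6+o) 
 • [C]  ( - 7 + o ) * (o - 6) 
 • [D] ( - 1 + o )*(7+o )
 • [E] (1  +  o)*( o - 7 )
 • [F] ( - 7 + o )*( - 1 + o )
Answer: F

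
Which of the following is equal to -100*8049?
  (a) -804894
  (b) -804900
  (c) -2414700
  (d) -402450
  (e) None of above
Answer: b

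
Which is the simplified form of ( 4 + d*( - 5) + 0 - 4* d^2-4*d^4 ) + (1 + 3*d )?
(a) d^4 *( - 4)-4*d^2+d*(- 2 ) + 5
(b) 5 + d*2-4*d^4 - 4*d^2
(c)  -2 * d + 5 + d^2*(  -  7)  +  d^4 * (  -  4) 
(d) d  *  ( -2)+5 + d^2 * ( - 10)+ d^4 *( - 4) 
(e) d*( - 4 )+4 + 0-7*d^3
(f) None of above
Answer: a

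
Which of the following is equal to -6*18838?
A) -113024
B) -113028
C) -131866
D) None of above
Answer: B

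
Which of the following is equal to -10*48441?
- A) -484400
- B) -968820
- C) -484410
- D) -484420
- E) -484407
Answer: C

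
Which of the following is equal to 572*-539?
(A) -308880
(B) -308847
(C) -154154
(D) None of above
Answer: D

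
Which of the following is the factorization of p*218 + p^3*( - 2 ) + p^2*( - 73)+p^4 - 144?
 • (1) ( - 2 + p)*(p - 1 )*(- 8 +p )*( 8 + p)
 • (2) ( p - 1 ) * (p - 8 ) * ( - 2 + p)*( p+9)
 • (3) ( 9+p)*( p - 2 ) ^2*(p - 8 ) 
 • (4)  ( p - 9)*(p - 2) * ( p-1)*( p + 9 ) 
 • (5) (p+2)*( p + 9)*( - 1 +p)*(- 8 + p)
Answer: 2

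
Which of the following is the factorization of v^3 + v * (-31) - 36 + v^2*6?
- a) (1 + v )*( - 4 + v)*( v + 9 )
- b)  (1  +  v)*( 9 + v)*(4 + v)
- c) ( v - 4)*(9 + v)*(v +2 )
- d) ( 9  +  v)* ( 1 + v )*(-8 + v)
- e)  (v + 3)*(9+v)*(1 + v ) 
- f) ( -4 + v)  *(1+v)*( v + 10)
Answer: a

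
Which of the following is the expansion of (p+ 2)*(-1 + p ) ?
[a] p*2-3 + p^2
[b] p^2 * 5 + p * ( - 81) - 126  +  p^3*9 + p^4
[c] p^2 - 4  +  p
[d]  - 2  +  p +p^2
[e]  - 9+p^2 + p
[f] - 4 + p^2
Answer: d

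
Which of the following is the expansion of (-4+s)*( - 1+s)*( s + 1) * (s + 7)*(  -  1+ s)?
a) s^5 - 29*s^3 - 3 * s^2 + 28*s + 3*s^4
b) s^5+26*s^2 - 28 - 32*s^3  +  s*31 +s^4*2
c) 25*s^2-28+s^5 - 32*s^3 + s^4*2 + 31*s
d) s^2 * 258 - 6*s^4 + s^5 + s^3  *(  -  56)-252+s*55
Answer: b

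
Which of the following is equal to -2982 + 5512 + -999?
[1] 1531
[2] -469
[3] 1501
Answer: 1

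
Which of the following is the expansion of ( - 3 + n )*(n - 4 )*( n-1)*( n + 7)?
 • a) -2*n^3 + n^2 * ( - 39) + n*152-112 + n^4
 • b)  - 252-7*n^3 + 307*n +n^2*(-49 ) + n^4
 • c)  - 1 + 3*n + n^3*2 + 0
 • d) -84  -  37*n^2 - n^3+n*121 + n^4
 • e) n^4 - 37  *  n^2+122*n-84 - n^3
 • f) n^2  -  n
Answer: d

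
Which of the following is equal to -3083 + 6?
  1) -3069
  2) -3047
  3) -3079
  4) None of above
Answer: 4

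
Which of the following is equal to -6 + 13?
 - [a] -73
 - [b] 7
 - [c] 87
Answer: b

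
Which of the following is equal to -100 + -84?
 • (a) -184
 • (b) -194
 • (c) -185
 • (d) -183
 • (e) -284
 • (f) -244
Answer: a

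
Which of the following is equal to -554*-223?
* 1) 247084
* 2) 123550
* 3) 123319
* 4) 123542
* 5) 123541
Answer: 4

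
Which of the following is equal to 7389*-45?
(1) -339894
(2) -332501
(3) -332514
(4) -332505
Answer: 4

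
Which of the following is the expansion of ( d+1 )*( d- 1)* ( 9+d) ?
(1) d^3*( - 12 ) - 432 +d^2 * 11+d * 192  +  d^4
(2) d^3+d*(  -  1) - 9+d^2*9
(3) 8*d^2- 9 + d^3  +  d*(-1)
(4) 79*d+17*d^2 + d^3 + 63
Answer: 2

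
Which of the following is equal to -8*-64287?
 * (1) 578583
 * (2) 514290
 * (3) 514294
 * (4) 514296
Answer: 4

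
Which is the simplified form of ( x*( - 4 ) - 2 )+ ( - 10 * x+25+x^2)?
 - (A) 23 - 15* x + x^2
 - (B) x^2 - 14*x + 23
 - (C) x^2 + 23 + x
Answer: B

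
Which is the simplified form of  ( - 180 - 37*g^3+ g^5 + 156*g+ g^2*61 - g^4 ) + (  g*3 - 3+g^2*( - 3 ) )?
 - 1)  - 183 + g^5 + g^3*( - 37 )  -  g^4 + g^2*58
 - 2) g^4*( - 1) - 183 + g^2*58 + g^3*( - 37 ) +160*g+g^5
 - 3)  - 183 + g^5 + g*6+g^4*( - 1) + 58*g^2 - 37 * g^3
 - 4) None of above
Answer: 4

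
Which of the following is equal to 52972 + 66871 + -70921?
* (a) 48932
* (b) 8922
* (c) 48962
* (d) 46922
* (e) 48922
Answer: e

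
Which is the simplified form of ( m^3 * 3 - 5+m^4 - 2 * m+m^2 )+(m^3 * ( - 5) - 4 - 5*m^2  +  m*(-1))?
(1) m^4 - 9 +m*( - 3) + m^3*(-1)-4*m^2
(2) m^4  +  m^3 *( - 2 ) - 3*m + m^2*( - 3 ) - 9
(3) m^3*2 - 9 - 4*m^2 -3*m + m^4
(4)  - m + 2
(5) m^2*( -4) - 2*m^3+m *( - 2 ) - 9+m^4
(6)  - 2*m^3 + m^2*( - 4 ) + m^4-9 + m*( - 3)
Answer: 6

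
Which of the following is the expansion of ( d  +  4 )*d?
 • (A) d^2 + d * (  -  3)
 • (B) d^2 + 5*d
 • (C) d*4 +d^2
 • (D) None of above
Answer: C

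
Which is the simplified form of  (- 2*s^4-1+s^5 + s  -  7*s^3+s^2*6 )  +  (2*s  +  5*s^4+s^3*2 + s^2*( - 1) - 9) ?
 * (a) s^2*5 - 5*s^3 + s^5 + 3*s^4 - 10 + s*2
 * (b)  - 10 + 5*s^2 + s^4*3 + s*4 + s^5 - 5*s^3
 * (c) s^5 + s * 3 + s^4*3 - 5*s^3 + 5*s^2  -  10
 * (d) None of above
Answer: c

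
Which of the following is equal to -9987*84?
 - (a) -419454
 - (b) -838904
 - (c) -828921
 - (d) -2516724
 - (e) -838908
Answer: e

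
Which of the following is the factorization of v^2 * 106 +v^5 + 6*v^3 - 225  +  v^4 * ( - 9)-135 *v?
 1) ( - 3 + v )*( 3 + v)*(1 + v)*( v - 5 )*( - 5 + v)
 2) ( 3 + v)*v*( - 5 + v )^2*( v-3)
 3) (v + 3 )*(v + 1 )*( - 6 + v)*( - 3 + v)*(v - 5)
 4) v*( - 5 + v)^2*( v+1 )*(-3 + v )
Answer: 1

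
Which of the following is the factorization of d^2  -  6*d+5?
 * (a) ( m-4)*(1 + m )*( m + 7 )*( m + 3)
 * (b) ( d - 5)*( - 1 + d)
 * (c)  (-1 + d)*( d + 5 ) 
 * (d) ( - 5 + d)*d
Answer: b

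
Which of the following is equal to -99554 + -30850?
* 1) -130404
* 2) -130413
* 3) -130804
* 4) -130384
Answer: 1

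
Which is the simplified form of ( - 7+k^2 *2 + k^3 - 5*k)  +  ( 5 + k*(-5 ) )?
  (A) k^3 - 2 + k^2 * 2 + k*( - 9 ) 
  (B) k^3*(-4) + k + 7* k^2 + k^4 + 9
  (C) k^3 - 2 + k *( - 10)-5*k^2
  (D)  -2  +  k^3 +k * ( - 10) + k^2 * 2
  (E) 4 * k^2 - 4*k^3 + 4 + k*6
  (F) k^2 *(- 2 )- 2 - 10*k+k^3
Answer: D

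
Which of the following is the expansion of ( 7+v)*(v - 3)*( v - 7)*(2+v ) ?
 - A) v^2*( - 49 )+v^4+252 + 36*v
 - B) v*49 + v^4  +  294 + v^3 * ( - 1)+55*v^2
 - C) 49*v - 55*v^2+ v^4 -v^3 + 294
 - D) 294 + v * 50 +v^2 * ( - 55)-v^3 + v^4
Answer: C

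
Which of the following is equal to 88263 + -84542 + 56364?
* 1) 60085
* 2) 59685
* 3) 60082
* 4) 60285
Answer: 1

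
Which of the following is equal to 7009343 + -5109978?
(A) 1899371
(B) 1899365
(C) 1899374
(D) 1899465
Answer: B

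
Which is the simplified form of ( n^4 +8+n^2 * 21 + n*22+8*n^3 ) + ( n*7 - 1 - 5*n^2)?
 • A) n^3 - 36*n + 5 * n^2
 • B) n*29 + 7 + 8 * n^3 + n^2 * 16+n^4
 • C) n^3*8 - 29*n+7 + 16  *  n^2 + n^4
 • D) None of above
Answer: B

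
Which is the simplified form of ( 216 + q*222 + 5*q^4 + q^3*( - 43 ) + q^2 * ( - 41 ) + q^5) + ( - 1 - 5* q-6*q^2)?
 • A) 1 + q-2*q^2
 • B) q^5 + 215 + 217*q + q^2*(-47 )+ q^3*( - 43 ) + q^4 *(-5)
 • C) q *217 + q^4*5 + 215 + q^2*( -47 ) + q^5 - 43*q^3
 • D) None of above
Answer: C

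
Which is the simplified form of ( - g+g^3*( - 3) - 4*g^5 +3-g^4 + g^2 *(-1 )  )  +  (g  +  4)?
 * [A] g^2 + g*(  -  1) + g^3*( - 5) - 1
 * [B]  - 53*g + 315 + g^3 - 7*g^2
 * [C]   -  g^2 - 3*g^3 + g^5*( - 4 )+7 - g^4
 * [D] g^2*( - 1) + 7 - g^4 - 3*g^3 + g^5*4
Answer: C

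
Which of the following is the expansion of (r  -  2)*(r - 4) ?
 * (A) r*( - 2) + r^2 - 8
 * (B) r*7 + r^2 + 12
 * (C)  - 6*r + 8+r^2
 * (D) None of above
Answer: C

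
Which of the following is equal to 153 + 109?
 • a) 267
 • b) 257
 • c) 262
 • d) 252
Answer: c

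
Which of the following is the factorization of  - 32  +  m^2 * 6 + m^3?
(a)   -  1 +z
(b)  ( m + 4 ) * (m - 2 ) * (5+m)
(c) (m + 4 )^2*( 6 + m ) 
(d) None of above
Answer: d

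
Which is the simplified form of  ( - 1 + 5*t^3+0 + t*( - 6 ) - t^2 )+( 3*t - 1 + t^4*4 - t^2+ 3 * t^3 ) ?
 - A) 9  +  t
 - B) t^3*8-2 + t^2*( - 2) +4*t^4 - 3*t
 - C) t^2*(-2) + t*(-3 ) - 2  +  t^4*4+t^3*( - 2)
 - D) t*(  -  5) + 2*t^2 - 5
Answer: B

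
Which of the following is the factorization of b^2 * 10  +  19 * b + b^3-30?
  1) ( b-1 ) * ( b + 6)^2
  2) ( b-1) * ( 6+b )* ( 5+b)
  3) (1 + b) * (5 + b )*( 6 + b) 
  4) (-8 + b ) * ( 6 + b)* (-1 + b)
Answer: 2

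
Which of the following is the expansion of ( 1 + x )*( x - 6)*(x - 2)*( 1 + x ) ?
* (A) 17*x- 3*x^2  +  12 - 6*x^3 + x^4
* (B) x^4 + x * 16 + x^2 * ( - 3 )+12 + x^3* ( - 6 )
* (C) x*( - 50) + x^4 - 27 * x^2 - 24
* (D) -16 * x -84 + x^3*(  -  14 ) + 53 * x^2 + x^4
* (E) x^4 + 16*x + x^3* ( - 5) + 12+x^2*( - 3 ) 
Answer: B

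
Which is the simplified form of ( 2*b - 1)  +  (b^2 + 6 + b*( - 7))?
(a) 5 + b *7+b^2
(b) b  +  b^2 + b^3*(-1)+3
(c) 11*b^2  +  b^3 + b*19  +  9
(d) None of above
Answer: d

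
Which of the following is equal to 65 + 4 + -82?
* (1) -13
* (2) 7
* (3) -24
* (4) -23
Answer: 1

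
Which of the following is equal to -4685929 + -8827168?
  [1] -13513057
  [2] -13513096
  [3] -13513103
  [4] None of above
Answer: 4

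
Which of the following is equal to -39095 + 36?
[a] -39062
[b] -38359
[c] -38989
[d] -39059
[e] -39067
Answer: d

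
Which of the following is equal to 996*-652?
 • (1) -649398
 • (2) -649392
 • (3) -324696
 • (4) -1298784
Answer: 2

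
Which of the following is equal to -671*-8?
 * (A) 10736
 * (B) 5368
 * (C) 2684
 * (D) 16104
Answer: B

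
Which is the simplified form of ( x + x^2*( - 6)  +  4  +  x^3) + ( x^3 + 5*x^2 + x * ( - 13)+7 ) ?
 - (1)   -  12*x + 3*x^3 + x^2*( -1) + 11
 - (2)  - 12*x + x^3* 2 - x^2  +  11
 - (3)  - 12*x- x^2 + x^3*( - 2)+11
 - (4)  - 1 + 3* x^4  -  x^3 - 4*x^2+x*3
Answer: 2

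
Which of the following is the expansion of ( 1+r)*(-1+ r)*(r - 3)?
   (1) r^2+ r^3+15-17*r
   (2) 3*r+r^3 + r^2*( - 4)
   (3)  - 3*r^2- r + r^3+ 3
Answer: 3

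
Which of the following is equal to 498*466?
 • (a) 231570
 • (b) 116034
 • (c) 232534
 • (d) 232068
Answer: d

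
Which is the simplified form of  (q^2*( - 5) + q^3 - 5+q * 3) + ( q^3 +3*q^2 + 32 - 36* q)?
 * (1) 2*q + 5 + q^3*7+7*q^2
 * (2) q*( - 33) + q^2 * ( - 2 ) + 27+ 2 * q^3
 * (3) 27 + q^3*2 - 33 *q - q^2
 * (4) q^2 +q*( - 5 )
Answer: 2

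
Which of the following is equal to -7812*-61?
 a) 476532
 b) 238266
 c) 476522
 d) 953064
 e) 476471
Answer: a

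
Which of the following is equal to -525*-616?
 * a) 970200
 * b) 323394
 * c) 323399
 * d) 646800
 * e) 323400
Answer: e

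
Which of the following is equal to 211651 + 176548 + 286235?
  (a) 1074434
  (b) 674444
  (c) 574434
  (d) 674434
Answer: d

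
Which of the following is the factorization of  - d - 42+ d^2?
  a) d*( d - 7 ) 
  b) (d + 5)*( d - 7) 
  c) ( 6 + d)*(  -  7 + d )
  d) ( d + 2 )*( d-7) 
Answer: c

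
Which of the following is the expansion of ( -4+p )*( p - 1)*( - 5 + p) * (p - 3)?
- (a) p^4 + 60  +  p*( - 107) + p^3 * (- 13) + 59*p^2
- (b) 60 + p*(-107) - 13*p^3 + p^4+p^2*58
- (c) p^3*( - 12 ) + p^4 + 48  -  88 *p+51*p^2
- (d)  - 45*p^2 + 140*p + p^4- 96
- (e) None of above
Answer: a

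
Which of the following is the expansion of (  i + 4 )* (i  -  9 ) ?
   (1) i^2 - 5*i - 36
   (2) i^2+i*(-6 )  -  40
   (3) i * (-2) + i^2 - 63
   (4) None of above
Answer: 1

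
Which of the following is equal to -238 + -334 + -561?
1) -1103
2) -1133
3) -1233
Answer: 2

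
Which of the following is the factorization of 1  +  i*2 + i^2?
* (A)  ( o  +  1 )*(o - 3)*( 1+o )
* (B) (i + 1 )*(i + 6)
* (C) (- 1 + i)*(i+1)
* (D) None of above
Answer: D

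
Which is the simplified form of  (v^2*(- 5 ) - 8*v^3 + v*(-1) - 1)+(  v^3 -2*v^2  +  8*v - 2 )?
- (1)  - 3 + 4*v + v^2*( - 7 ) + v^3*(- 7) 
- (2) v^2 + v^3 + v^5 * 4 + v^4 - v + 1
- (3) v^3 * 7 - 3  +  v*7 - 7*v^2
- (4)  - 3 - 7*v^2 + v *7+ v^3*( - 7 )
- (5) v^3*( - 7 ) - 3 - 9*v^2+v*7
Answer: 4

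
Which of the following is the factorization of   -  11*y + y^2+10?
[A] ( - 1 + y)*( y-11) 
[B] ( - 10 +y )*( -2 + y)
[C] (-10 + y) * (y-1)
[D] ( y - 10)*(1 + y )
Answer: C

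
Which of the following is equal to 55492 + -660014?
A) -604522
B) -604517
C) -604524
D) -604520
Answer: A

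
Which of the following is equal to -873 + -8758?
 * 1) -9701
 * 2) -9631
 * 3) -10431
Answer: 2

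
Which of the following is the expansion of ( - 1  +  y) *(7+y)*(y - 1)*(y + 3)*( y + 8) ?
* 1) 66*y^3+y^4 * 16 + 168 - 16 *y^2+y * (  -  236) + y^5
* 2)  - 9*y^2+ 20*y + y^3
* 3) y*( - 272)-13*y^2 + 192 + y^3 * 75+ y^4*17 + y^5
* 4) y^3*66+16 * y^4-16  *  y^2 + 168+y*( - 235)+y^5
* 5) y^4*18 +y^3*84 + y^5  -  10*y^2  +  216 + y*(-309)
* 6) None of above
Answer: 4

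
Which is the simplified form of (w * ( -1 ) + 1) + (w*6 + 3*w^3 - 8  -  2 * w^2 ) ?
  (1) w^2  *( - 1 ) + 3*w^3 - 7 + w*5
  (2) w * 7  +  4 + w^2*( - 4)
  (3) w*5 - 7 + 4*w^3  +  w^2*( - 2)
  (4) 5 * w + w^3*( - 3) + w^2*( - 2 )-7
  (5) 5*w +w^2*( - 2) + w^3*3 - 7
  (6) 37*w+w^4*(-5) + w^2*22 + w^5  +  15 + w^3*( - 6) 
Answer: 5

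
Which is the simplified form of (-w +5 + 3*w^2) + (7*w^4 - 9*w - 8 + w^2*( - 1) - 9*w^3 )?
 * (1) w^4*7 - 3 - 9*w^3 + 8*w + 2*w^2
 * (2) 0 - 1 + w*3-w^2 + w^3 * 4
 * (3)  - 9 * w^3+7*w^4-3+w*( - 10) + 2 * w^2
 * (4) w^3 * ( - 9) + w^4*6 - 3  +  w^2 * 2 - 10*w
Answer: 3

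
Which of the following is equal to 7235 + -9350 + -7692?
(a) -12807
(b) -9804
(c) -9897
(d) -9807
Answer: d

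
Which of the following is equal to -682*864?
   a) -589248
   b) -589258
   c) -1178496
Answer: a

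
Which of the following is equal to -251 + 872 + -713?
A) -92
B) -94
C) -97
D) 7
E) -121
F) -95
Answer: A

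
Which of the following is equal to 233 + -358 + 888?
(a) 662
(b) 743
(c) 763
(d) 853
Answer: c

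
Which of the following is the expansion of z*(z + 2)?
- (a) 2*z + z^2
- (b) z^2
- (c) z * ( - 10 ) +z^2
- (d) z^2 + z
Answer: a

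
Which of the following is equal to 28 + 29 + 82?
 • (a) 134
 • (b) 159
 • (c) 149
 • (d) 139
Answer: d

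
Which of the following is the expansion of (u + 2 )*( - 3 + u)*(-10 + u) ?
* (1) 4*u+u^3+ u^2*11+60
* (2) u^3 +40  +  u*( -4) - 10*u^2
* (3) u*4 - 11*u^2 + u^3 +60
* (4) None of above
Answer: 3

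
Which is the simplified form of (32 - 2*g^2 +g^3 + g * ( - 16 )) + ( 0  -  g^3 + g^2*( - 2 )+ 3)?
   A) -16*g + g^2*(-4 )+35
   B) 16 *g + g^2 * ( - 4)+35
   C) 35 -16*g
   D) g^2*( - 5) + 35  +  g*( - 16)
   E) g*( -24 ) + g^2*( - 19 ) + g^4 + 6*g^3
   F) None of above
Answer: A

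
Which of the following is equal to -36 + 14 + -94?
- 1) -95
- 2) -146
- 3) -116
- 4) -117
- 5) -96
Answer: 3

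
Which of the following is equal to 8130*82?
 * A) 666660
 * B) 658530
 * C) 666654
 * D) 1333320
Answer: A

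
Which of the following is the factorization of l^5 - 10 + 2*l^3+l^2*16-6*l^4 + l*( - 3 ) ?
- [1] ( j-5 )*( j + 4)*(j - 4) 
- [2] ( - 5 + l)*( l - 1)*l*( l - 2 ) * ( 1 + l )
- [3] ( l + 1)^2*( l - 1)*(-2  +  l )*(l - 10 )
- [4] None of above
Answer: 4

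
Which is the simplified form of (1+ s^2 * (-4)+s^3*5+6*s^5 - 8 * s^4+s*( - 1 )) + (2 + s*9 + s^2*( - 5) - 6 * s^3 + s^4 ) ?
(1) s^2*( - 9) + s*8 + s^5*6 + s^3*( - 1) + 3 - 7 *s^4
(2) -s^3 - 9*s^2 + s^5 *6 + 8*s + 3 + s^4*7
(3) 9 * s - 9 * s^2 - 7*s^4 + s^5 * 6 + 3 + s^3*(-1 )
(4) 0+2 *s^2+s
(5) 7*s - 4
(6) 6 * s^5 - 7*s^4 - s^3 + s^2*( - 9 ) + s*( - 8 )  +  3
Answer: 1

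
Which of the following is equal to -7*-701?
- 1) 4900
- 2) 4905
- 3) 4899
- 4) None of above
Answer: 4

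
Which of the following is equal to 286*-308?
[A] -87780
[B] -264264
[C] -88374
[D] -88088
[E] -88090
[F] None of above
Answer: D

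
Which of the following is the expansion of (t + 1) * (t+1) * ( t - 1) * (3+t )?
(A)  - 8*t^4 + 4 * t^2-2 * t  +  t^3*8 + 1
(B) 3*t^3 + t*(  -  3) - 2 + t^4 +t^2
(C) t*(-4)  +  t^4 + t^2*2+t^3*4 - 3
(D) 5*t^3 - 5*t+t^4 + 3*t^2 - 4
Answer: C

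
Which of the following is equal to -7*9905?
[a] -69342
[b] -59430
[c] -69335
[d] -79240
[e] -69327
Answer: c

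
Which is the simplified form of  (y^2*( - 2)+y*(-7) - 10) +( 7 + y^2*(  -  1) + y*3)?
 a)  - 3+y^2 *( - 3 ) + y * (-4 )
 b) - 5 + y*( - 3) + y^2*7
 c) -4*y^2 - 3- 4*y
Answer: a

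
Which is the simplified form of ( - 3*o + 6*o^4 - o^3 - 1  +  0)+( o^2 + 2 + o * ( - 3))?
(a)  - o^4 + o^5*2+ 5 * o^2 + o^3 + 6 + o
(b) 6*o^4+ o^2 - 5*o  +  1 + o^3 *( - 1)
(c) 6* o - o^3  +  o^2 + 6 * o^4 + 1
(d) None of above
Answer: d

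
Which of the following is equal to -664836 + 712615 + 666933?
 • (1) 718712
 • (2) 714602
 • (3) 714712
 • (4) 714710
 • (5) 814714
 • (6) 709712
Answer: 3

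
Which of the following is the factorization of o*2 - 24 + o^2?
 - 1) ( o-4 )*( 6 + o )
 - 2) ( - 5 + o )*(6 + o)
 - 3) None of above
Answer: 1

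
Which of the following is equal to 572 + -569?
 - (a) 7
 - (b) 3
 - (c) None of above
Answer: b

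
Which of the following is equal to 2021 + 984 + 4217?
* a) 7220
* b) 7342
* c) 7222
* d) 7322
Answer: c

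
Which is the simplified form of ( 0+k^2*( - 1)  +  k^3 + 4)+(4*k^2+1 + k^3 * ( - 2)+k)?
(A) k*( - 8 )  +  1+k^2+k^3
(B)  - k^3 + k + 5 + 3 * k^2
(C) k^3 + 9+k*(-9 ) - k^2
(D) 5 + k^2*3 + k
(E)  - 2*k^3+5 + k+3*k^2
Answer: B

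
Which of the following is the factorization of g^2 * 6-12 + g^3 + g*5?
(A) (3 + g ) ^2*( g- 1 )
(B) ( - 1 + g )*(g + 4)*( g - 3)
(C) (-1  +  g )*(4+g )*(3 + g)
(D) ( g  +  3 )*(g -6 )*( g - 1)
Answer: C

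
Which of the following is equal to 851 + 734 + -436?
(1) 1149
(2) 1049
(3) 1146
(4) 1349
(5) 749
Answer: 1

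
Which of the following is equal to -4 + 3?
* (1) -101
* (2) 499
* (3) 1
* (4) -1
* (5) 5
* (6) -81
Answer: 4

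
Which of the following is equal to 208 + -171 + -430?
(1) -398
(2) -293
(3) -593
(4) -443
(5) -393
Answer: 5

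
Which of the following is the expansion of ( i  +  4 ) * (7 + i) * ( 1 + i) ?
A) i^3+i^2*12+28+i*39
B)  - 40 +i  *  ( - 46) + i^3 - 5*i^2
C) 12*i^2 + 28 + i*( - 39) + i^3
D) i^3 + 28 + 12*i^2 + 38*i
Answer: A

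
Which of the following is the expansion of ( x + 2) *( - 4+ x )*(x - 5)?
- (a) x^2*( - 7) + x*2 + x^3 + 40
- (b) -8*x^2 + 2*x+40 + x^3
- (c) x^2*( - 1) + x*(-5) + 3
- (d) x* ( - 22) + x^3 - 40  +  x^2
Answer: a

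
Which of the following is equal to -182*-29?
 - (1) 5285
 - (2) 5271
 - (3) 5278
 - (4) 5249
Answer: 3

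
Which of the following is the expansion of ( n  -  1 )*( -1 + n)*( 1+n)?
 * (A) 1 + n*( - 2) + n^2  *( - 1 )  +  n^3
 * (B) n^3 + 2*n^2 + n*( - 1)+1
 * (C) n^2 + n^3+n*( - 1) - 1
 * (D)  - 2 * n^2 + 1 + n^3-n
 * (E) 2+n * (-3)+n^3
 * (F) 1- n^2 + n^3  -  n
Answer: F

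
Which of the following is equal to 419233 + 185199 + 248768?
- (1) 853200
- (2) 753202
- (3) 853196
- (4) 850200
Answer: 1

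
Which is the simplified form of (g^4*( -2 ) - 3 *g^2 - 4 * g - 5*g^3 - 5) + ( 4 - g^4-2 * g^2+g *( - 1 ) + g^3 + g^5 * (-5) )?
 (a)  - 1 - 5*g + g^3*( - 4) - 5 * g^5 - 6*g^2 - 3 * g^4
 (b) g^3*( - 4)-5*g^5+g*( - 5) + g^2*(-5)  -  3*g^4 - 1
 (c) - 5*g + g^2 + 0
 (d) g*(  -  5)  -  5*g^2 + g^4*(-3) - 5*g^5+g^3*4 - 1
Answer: b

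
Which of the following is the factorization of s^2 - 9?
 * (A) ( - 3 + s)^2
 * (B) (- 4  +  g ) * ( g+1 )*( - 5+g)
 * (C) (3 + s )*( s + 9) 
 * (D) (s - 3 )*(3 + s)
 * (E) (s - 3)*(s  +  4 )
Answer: D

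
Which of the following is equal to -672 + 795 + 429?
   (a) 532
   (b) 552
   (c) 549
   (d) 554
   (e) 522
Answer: b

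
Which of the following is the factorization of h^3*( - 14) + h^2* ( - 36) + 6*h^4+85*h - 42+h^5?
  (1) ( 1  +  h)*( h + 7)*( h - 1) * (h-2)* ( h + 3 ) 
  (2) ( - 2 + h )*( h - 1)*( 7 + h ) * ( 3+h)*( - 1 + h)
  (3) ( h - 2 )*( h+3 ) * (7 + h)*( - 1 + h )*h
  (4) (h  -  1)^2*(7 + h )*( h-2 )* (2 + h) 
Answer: 2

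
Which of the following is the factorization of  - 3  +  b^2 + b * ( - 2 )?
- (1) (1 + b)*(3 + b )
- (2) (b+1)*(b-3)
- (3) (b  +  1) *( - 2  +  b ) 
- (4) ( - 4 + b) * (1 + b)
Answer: 2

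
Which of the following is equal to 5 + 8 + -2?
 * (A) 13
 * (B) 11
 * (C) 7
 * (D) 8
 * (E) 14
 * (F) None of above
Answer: B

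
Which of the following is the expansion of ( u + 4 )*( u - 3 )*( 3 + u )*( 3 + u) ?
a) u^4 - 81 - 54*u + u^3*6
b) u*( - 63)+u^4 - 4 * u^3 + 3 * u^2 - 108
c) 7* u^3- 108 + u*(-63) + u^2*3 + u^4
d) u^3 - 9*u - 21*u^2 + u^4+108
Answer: c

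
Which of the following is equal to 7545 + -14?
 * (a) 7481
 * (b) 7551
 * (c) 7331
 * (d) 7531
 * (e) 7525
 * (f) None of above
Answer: d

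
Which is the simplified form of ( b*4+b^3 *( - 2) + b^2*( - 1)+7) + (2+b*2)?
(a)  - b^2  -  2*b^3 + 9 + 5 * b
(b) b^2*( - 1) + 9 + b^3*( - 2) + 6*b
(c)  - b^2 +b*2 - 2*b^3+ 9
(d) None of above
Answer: b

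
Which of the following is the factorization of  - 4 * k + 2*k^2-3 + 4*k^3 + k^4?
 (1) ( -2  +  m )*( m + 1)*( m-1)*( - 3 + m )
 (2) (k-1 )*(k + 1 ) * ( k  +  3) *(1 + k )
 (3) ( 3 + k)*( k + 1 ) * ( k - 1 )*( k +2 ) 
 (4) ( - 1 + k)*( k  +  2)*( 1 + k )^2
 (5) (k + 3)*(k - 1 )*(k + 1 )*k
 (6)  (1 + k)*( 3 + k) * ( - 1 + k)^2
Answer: 2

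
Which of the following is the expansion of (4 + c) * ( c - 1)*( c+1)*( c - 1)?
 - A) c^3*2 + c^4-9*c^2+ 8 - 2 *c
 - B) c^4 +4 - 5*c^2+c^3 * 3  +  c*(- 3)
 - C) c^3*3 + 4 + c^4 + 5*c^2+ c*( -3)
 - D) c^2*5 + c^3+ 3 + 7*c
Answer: B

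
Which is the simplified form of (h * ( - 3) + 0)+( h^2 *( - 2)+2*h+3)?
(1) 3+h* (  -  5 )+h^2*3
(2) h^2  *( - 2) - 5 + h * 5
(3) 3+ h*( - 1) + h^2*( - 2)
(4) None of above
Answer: 3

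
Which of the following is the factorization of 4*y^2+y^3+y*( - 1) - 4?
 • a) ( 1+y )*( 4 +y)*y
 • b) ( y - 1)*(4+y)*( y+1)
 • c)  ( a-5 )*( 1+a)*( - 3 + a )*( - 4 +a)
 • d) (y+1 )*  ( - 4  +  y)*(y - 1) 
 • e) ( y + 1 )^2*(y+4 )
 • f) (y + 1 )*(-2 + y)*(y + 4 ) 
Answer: b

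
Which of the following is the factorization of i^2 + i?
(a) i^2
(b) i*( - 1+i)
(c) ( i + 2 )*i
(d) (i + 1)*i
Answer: d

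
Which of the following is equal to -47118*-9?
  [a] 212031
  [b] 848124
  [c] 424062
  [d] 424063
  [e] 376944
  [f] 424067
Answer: c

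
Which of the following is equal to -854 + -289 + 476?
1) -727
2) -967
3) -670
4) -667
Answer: 4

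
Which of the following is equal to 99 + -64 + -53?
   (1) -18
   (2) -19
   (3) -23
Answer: 1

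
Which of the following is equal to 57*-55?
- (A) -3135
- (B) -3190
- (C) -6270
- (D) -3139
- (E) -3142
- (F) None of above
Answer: A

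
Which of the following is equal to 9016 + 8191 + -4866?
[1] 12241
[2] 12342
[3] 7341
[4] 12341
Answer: 4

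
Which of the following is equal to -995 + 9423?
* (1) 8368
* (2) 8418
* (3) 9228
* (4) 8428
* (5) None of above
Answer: 4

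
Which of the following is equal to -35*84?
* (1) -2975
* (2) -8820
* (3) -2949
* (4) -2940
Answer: 4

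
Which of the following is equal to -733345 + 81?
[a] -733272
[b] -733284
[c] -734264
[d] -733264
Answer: d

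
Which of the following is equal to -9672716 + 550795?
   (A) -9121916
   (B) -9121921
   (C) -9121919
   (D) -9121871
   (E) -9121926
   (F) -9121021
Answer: B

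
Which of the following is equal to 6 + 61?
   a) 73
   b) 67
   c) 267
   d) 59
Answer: b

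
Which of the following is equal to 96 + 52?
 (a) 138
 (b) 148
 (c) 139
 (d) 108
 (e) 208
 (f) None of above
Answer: b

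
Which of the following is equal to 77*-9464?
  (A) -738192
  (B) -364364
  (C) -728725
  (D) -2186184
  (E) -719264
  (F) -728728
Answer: F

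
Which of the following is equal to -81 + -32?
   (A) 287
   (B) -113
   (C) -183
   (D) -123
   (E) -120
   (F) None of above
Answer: B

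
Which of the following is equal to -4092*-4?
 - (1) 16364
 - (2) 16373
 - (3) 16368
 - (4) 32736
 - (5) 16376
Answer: 3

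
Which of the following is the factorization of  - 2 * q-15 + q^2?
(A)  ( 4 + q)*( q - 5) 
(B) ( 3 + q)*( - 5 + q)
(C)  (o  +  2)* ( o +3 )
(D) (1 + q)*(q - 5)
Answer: B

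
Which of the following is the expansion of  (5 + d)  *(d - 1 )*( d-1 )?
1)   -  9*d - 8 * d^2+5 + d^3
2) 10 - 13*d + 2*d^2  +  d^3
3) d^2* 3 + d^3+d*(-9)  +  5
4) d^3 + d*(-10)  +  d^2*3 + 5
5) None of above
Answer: 3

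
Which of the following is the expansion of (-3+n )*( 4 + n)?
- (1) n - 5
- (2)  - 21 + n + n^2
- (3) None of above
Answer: 3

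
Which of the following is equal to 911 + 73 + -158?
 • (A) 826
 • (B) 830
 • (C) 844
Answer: A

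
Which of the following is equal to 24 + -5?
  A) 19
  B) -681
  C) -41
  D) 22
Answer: A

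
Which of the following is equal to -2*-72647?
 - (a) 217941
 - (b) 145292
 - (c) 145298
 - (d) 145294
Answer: d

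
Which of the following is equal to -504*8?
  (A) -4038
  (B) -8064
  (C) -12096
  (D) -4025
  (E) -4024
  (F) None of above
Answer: F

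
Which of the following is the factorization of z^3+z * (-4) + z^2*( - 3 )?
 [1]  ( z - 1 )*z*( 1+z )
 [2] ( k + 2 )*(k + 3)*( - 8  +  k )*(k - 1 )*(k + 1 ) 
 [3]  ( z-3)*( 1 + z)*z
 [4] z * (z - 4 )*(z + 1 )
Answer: 4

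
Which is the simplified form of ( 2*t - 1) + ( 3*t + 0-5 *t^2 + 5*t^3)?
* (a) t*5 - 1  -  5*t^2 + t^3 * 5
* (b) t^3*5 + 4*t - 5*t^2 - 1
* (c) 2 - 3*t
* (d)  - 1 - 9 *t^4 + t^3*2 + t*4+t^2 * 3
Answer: a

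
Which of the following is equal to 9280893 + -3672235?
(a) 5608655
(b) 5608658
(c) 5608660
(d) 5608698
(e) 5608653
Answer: b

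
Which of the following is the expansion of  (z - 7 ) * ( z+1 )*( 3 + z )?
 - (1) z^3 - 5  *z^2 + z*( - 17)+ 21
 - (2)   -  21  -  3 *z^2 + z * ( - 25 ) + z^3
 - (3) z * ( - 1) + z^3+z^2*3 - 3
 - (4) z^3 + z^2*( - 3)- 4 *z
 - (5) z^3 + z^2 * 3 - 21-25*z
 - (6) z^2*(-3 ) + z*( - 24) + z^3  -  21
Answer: 2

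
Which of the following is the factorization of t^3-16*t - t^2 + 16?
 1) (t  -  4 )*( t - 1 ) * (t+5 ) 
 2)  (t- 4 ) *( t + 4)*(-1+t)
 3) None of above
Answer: 2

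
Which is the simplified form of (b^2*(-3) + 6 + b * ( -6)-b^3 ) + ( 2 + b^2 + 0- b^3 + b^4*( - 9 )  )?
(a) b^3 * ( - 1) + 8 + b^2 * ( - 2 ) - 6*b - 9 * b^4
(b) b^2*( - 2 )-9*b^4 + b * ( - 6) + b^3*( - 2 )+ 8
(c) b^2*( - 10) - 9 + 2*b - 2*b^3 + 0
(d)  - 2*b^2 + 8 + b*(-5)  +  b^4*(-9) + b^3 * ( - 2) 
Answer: b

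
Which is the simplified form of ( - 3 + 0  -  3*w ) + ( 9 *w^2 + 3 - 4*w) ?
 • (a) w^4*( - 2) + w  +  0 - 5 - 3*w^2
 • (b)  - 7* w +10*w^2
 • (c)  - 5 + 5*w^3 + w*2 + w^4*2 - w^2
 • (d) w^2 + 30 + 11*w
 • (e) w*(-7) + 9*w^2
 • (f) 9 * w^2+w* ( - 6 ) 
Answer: e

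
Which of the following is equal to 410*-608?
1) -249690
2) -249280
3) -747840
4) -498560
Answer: 2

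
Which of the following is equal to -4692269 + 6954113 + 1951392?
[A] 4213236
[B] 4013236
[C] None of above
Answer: A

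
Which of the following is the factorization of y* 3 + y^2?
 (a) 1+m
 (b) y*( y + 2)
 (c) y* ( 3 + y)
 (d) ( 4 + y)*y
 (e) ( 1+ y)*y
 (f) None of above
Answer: c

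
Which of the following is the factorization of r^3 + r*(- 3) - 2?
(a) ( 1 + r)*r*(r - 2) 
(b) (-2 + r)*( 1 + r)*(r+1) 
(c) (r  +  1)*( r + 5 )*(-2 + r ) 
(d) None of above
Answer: b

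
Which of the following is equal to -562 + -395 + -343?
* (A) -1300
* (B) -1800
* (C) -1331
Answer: A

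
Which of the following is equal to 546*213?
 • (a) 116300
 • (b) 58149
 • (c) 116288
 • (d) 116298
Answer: d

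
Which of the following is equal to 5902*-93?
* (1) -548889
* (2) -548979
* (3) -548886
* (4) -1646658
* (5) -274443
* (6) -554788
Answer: 3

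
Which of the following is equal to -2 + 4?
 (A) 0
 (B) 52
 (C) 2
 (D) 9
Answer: C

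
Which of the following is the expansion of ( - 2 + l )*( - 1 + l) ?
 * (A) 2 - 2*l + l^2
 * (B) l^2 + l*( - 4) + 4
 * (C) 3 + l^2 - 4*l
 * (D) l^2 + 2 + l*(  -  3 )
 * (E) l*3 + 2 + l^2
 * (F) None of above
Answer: D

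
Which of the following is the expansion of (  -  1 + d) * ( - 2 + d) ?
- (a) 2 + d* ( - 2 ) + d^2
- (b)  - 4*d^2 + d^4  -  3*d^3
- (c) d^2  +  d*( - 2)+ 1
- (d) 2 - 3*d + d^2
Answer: d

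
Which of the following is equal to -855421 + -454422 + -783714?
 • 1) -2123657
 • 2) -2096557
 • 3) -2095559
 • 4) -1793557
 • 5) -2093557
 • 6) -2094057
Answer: 5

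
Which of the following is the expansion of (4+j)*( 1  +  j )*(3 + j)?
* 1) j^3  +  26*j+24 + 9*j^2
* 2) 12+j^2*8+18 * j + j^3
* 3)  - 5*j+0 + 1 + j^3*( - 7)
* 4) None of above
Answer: 4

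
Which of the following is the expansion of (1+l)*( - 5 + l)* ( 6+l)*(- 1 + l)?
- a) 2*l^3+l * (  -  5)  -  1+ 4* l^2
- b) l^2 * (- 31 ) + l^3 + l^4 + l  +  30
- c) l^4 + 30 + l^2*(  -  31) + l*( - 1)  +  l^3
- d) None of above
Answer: c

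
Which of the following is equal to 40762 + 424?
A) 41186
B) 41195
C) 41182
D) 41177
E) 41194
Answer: A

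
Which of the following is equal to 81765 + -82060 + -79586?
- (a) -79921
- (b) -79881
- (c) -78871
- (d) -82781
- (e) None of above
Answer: b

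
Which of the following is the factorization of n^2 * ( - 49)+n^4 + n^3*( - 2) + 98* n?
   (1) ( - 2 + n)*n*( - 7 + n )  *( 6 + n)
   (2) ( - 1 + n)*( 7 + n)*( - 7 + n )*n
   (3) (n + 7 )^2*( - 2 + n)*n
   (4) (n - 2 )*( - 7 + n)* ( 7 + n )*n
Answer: 4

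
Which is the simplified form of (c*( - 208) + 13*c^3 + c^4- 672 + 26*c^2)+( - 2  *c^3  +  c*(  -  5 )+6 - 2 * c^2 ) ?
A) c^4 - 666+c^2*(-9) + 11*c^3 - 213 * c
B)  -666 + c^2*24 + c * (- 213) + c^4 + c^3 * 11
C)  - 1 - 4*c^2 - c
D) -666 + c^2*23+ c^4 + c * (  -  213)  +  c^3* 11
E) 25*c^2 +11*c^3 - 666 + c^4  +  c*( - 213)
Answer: B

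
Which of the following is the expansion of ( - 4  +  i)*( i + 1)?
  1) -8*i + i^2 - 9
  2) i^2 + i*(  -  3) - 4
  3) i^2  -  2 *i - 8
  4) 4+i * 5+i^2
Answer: 2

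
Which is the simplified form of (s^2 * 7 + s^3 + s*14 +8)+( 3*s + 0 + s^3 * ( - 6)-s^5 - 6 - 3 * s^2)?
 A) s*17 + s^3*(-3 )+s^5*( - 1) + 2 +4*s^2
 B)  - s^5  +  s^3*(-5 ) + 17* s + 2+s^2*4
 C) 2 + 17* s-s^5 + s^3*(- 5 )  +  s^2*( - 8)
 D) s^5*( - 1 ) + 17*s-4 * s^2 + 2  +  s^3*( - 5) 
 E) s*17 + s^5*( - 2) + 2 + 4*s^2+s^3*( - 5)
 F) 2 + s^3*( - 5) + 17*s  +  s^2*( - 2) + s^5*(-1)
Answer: B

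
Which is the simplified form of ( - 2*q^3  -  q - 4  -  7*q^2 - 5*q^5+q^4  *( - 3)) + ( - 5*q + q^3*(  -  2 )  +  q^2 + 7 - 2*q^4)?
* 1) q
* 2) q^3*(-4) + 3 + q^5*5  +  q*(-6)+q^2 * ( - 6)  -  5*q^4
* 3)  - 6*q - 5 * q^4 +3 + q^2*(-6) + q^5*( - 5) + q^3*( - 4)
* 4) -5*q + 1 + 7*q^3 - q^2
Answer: 3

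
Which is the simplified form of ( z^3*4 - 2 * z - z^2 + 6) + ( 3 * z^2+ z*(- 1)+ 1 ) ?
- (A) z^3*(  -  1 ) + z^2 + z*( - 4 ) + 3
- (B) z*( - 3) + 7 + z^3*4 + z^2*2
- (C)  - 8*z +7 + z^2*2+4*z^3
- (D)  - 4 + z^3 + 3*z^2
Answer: B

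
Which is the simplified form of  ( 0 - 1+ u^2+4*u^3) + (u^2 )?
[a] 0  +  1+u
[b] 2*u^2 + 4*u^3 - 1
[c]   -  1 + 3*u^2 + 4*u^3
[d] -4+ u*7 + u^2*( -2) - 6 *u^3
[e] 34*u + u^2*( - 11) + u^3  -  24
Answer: b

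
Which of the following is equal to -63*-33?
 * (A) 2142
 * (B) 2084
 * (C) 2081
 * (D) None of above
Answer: D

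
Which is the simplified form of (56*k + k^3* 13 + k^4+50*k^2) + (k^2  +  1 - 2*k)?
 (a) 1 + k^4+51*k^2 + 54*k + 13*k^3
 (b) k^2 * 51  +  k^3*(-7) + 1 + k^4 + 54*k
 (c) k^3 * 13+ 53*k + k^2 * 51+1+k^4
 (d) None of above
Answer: a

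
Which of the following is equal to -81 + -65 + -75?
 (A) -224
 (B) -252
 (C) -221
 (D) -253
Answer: C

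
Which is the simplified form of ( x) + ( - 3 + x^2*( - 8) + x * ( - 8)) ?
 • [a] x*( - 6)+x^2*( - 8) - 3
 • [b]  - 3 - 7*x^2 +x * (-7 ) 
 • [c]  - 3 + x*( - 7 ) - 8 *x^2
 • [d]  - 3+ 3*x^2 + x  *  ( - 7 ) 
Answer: c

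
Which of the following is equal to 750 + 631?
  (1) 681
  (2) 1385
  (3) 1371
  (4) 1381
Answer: 4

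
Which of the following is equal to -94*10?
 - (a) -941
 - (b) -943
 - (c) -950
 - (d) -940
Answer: d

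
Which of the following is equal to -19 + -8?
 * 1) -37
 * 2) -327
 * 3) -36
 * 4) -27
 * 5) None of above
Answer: 4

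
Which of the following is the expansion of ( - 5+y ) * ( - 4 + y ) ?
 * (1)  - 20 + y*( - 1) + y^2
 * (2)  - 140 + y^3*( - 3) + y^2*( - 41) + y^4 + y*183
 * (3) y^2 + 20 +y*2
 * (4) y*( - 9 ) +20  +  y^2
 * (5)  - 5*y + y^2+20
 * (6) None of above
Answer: 4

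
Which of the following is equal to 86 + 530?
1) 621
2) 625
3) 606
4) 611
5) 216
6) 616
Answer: 6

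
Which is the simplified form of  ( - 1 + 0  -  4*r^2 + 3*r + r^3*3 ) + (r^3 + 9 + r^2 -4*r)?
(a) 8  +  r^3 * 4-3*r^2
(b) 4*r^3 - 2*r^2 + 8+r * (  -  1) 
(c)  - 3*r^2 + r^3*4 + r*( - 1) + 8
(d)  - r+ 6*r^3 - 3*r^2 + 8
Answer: c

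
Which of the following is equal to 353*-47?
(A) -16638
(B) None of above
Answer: B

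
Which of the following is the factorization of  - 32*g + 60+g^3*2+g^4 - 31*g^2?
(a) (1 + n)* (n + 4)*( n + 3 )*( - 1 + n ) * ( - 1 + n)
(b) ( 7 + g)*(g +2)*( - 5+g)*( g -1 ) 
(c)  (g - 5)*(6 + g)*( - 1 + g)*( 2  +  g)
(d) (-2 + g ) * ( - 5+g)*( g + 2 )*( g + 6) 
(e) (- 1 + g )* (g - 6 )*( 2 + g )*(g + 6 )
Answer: c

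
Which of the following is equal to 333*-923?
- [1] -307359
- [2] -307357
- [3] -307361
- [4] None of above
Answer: 1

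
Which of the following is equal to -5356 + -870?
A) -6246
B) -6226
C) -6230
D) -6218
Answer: B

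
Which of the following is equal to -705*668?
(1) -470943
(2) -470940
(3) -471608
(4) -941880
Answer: 2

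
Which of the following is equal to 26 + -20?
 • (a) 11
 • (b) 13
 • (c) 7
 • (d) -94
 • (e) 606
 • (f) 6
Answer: f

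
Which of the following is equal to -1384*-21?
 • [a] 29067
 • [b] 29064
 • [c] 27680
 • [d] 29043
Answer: b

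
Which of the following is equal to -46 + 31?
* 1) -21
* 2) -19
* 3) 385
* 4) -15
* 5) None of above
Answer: 4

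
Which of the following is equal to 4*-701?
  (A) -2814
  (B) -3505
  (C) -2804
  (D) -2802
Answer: C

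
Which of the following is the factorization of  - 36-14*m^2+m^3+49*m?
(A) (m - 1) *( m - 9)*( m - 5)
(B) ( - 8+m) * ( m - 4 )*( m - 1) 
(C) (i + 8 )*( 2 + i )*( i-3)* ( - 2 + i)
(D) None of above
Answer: D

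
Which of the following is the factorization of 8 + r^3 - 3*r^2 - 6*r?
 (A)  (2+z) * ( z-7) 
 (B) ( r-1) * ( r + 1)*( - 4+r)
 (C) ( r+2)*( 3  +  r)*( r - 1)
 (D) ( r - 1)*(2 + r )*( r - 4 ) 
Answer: D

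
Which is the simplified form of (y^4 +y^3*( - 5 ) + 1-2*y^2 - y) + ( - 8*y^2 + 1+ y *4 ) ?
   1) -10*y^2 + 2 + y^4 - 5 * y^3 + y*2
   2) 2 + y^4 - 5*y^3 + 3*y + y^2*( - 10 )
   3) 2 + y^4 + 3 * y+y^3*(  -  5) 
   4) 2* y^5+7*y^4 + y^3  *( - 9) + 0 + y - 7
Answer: 2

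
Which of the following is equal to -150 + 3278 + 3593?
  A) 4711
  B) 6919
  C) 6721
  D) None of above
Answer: C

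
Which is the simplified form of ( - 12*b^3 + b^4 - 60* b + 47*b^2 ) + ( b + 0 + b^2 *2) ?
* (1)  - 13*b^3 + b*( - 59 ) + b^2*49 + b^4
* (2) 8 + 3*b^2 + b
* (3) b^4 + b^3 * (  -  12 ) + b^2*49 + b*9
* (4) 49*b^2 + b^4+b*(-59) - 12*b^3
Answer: 4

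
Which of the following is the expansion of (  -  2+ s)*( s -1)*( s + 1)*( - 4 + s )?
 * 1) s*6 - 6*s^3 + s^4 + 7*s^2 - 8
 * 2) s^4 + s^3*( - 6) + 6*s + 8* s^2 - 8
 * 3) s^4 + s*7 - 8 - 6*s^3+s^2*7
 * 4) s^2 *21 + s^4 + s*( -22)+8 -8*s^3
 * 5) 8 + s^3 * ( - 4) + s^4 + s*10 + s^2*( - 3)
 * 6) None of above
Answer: 1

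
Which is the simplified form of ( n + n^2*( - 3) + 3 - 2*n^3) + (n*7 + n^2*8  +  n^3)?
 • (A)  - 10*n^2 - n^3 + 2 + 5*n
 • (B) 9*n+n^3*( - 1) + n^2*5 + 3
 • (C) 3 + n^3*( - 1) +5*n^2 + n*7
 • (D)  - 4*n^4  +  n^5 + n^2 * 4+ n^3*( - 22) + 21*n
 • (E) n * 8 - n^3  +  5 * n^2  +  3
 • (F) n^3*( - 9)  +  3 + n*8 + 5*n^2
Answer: E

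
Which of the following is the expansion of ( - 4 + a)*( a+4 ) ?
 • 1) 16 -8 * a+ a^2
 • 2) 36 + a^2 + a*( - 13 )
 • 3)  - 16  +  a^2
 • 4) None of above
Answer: 3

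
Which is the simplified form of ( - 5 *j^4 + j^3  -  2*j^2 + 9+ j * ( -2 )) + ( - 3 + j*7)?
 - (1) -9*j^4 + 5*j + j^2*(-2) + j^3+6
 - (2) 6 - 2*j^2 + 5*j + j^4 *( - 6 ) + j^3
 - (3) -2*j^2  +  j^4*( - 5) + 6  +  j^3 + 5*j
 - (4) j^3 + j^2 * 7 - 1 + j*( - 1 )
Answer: 3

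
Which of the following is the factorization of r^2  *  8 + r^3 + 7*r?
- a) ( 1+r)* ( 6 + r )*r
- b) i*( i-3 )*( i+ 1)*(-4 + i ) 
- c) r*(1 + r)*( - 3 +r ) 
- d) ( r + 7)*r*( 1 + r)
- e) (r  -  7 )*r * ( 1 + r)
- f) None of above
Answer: d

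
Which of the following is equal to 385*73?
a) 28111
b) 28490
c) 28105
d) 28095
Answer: c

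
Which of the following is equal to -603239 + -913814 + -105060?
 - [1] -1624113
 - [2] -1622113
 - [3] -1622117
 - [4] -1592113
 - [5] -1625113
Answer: 2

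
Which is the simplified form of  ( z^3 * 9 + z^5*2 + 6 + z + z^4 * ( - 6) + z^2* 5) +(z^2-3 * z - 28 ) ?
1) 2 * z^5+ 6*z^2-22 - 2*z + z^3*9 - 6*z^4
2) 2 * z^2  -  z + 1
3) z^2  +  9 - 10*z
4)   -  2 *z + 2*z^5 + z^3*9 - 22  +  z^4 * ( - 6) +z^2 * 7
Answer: 1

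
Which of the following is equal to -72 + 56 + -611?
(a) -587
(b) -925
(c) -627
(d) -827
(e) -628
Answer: c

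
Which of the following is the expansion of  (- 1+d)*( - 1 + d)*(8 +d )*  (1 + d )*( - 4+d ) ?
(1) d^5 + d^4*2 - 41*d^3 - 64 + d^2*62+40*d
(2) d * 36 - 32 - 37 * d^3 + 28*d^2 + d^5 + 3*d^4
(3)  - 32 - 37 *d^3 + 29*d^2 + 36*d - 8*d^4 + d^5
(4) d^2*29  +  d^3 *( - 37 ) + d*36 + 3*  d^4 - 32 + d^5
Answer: 4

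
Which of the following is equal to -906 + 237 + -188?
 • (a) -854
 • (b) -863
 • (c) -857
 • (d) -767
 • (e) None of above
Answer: c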